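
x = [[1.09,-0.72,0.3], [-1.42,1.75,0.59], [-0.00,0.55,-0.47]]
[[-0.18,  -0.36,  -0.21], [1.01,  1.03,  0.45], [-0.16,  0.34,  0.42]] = x @ [[-0.18,0.09,0.24], [0.23,0.65,0.54], [0.6,0.04,-0.26]]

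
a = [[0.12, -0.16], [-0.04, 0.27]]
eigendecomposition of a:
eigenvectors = [[-0.98, 0.65], [-0.21, -0.76]]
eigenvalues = [0.09, 0.3]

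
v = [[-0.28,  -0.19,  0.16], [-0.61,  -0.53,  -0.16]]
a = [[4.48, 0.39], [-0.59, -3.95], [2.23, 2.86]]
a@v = [[-1.49, -1.06, 0.65], [2.57, 2.21, 0.54], [-2.37, -1.94, -0.10]]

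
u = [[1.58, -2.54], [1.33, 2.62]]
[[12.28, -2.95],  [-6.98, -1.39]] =u@[[1.92, -1.50],[-3.64, 0.23]]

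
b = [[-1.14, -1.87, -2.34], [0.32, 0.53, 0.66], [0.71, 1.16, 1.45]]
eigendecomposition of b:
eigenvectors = [[-0.83+0.00j, -0.80+0.00j, (-0.8-0j)],[0.24+0.00j, 0.29-0.39j, 0.29+0.39j],[0.51+0.00j, 0.16+0.31j, 0.16-0.31j]]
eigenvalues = [(0.83+0j), 0j, -0j]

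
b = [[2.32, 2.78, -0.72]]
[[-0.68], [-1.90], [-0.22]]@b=[[-1.58,-1.89,0.49], [-4.41,-5.28,1.37], [-0.51,-0.61,0.16]]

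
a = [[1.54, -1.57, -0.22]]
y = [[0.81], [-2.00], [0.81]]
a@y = [[4.21]]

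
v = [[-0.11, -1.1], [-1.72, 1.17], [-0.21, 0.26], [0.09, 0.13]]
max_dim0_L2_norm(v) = 1.74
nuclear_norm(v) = 3.14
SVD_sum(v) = [[0.49, -0.44], [-1.52, 1.39], [-0.24, 0.22], [-0.02, 0.01]] + [[-0.6, -0.66],  [-0.20, -0.22],  [0.03, 0.04],  [0.11, 0.12]]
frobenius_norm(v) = 2.38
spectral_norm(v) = 2.19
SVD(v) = [[0.3, 0.93], [-0.94, 0.31], [-0.15, -0.05], [-0.01, -0.17]] @ diag([2.1876184930264775, 0.9489074396212538]) @ [[0.74, -0.67], [-0.67, -0.74]]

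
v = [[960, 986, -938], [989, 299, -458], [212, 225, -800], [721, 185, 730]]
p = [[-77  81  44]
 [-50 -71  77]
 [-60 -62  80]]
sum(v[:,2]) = -1466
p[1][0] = -50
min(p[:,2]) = 44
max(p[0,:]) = 81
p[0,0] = -77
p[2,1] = -62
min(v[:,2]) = -938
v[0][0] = 960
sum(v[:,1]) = 1695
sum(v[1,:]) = 830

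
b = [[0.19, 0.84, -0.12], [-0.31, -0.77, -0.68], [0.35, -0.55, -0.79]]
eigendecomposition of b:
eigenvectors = [[(0.77+0j), 0.77-0.00j, -0.28+0.00j], [(-0.14+0.44j), (-0.14-0.44j), (0.63+0j)], [(0.16-0.4j), (0.16+0.4j), 0.72+0.00j]]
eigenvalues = [(0.02+0.54j), (0.02-0.54j), (-1.41+0j)]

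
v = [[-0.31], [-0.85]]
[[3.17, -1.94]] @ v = [[0.67]]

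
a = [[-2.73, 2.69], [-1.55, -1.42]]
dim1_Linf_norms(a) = [2.73, 1.55]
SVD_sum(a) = [[-2.79, 2.63], [-0.11, 0.11]] + [[0.06, 0.06], [-1.44, -1.53]]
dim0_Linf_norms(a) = [2.73, 2.69]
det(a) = 8.05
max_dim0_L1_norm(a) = 4.28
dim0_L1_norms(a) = [4.28, 4.11]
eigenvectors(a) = [[0.80+0.00j, 0.80-0.00j], [(0.19+0.57j), (0.19-0.57j)]]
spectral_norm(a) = 3.83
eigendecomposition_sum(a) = [[-1.36+0.62j, 1.35+1.44j],[-0.78-0.83j, -0.71+1.32j]] + [[-1.36-0.62j, 1.35-1.44j], [-0.78+0.83j, (-0.71-1.32j)]]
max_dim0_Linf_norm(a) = 2.73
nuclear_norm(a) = 5.93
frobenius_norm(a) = 4.37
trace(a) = -4.15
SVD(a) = [[-1.0, -0.04], [-0.04, 1.00]] @ diag([3.8347721550941554, 2.0981950620746708]) @ [[0.73,-0.69],[-0.69,-0.73]]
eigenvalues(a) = [(-2.08+1.93j), (-2.08-1.93j)]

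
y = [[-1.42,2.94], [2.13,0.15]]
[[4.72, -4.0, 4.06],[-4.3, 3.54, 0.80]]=y@[[-2.06, 1.70, 0.27],  [0.61, -0.54, 1.51]]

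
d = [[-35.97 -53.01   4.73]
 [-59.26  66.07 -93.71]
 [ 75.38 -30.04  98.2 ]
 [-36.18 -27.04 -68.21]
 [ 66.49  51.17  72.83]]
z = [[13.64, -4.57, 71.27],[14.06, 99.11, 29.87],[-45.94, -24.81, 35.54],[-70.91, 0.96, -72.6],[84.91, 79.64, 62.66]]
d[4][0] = 66.49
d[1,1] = 66.07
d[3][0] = -36.18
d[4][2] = 72.83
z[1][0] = 14.06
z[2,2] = 35.54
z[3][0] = -70.91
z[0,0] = 13.64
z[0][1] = -4.57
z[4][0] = 84.91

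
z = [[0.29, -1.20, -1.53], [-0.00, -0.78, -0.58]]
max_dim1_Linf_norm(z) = 1.53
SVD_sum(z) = [[0.24, -1.28, -1.47], [0.11, -0.61, -0.71]] + [[0.05,  0.08,  -0.06], [-0.11,  -0.17,  0.13]]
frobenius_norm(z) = 2.19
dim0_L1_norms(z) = [0.29, 1.98, 2.11]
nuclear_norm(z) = 2.44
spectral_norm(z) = 2.18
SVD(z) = [[-0.9,-0.43], [-0.43,0.9]] @ diag([2.17735014975228, 0.26257632294958433]) @ [[-0.12, 0.65, 0.75], [-0.48, -0.7, 0.53]]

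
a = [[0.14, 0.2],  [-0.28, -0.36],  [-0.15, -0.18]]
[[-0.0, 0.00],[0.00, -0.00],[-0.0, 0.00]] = a @ [[0.20, -0.18], [-0.16, 0.15]]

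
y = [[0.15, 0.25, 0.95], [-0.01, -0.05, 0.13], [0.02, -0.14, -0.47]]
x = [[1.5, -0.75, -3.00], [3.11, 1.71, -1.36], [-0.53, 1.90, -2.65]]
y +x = [[1.65,-0.50,-2.05],[3.1,1.66,-1.23],[-0.51,1.76,-3.12]]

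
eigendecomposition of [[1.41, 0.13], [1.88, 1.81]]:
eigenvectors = [[-0.36,-0.17], [0.93,-0.98]]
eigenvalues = [1.08, 2.14]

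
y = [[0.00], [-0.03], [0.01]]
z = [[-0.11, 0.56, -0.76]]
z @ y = [[-0.02]]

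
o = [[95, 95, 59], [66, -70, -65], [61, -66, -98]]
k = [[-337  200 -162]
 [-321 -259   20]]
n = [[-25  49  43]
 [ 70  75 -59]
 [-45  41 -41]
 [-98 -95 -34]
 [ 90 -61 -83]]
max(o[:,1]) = 95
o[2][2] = -98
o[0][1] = 95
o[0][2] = 59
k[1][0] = -321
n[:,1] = [49, 75, 41, -95, -61]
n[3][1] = -95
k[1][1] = -259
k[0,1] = 200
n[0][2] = 43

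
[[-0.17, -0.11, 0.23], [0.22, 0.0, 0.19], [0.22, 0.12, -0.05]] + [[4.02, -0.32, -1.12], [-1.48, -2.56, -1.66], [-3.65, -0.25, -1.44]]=[[3.85,-0.43,-0.89], [-1.26,-2.56,-1.47], [-3.43,-0.13,-1.49]]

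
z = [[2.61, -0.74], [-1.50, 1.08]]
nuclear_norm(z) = 3.77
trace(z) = 3.69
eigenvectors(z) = [[0.81, 0.34],[-0.59, 0.94]]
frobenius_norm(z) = 3.28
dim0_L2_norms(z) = [3.01, 1.31]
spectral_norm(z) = 3.24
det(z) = 1.71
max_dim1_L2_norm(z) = 2.71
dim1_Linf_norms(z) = [2.61, 1.5]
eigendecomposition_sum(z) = [[2.5, -0.89], [-1.81, 0.65]] + [[0.11, 0.15],[0.31, 0.43]]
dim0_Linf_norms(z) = [2.61, 1.08]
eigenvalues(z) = [3.15, 0.54]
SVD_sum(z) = [[2.5, -1.01], [-1.66, 0.67]] + [[0.11, 0.27], [0.16, 0.41]]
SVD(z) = [[-0.83, 0.55], [0.55, 0.83]] @ diag([3.2400541229178144, 0.5273985974225485]) @ [[-0.93, 0.37], [0.37, 0.93]]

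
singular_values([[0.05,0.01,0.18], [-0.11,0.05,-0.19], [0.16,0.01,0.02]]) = [0.3, 0.14, 0.04]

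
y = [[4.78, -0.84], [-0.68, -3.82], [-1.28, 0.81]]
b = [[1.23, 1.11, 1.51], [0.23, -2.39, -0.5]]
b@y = [[3.19, -4.05], [3.36, 8.53]]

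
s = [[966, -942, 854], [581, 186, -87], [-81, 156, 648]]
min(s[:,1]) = -942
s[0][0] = 966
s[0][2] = 854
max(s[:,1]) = 186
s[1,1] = 186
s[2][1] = 156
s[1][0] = 581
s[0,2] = 854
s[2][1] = 156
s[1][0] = 581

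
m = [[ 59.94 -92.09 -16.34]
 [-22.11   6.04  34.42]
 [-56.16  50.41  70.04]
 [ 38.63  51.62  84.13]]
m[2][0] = -56.16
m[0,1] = -92.09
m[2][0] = -56.16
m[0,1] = -92.09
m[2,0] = -56.16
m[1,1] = 6.04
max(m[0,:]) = 59.94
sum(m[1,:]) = 18.35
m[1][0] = -22.11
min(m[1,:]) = -22.11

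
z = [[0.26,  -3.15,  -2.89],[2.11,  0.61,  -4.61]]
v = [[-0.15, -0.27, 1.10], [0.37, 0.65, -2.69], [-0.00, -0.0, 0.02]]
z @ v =[[-1.2, -2.12, 8.7], [-0.09, -0.17, 0.59]]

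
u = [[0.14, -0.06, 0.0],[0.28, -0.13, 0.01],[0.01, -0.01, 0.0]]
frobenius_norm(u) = 0.34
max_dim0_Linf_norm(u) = 0.28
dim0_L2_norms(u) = [0.31, 0.14, 0.01]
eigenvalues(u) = [0.04, -0.03, -0.01]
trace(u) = 0.01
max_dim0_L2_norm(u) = 0.31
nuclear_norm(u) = 0.35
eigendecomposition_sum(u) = [[0.09,  -0.03,  -0.01], [0.15,  -0.05,  -0.01], [-0.01,  0.0,  0.0]] + [[0.05, -0.03, 0.01], [0.14, -0.08, 0.03], [0.03, -0.02, 0.01]] + [[-0.00, 0.0, -0.0], [-0.01, 0.01, -0.01], [-0.01, 0.01, -0.01]]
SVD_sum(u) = [[0.14, -0.06, 0.0], [0.28, -0.13, 0.01], [0.01, -0.01, 0.0]] + [[0.00, 0.00, -0.00], [-0.0, -0.0, 0.00], [-0.00, -0.00, 0.0]] + [[-0.00, -0.00, -0.00],[0.00, 0.0, 0.00],[-0.0, -0.00, -0.00]]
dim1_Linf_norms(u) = [0.14, 0.28, 0.01]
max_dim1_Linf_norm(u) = 0.28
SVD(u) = [[-0.44, 0.73, 0.52], [-0.9, -0.34, -0.29], [-0.04, -0.59, 0.81]] @ diag([0.3445859135138432, 0.007050115982303338, 0.0032930339303222367]) @ [[-0.91, 0.42, -0.03], [0.38, 0.79, -0.48], [-0.18, -0.44, -0.88]]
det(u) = 0.00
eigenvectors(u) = [[-0.53, 0.33, 0.29], [-0.85, 0.92, 0.72], [0.07, 0.22, 0.63]]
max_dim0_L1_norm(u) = 0.43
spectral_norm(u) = 0.34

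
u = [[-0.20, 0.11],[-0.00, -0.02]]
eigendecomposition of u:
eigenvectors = [[1.00, 0.52], [0.0, 0.85]]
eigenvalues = [-0.2, -0.02]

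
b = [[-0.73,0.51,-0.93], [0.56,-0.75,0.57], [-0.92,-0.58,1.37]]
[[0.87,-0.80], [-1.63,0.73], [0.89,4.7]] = b @ [[-0.89, -1.85],[2.29, -1.03],[1.02, 1.75]]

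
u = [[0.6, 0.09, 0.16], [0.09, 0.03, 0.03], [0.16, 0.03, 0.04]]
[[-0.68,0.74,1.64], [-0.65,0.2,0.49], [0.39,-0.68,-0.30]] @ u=[[-0.08, 0.01, -0.02], [-0.29, -0.04, -0.08], [0.12, 0.01, 0.03]]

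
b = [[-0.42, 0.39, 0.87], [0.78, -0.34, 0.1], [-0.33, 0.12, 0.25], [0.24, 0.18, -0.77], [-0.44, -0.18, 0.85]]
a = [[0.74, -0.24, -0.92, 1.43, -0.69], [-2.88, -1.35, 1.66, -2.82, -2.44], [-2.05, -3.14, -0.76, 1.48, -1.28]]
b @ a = [[-3.22, -3.16, 0.37, -0.41, -1.78], [1.35, -0.04, -1.36, 2.22, 0.16], [-1.1, -0.87, 0.31, -0.44, -0.39], [1.24, 2.12, 0.66, -1.3, 0.38], [-1.55, -2.32, -0.54, 1.14, -0.35]]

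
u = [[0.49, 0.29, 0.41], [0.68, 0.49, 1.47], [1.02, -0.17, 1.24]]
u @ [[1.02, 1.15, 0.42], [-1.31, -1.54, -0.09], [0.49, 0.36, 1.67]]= [[0.32, 0.26, 0.86], [0.77, 0.56, 2.70], [1.87, 1.88, 2.51]]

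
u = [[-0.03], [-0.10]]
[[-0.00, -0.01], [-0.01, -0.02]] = u @ [[0.09, 0.18]]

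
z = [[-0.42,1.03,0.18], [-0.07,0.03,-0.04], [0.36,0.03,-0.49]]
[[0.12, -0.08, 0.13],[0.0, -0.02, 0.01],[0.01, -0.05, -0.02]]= z@[[0.03,0.13,-0.07], [0.13,-0.06,0.10], [0.01,0.19,-0.01]]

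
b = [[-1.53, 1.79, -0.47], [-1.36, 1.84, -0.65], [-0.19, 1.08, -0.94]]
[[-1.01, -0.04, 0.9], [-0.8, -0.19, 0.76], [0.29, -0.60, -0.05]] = b @ [[0.56, -0.27, -0.4], [-0.28, -0.10, 0.28], [-0.74, 0.58, 0.46]]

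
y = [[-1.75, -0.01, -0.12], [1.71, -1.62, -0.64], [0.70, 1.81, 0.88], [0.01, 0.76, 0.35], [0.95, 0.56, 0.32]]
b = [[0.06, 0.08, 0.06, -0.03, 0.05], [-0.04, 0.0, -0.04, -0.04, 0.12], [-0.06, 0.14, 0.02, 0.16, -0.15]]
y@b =[[-0.1, -0.16, -0.11, 0.03, -0.07], [0.21, 0.05, 0.15, -0.09, -0.01], [-0.08, 0.18, -0.01, 0.05, 0.12], [-0.05, 0.05, -0.02, 0.03, 0.04], [0.02, 0.12, 0.04, 0.0, 0.07]]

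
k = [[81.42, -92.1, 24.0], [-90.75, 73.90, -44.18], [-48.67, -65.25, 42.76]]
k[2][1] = -65.25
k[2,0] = -48.67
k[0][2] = 24.0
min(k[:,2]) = -44.18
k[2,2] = 42.76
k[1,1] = 73.9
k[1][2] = -44.18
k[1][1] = 73.9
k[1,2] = -44.18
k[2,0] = -48.67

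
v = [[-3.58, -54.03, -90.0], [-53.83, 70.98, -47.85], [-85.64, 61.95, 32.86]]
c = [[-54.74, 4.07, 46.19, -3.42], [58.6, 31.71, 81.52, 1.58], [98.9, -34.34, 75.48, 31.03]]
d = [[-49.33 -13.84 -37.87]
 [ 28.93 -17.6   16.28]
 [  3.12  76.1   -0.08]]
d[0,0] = -49.33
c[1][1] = 31.71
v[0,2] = -90.0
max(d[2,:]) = 76.1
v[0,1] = -54.03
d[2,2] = -0.08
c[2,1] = -34.34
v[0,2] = -90.0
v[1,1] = 70.98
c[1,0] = 58.6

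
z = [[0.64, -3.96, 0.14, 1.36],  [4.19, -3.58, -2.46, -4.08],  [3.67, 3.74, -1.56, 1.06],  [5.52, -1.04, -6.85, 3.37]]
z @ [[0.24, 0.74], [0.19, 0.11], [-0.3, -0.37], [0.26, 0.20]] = [[-0.29, 0.26], [0.00, 2.8], [2.34, 3.92], [4.06, 7.18]]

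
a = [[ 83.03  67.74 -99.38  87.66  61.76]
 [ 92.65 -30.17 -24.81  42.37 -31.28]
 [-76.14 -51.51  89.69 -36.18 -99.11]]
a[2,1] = -51.51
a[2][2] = 89.69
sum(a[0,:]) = 200.80999999999997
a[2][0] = -76.14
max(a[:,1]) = 67.74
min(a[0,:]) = -99.38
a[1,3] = 42.37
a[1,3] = 42.37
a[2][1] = -51.51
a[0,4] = 61.76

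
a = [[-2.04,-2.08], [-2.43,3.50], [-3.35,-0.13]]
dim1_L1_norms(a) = [4.12, 5.93, 3.48]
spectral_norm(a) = 4.84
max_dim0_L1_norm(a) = 7.82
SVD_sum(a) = [[-0.67, 0.37],[-3.34, 1.87],[-2.5, 1.40]] + [[-1.37,-2.45], [0.91,1.63], [-0.85,-1.53]]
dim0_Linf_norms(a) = [3.35, 3.5]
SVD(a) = [[-0.16, 0.74], [-0.79, -0.49], [-0.59, 0.46]] @ diag([4.840491306606437, 3.801571242350655]) @ [[0.87, -0.49], [-0.49, -0.87]]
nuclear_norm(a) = 8.64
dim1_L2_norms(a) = [2.91, 4.26, 3.35]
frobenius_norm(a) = 6.15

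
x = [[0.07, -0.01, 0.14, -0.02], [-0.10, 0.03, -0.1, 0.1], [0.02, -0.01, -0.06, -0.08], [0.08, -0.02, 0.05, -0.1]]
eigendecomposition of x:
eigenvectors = [[-0.55+0.00j, -0.57+0.00j, -0.01+0.42j, (-0.01-0.42j)], [-0.11+0.00j, (0.71+0j), -0.85+0.00j, (-0.85-0j)], [(0.75+0j), (0.13+0j), (-0.05-0.15j), -0.05+0.15j], [0.36+0.00j, (-0.39+0j), 0.14+0.24j, 0.14-0.24j]]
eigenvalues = [(-0.11+0j), (0.04+0j), (0.01+0j), (0.01-0j)]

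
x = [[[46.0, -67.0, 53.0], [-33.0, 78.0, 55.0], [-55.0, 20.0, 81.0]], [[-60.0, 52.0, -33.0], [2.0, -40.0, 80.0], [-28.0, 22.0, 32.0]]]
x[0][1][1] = 78.0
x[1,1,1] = -40.0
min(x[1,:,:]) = -60.0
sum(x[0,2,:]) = 46.0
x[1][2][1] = 22.0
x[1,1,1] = -40.0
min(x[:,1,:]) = -40.0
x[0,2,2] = 81.0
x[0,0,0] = 46.0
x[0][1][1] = 78.0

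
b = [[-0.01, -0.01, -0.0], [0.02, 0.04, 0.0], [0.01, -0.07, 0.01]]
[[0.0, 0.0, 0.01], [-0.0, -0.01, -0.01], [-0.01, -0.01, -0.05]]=b@[[-0.34, -0.39, -1.43], [0.09, 0.03, 0.56], [0.02, -0.07, 0.34]]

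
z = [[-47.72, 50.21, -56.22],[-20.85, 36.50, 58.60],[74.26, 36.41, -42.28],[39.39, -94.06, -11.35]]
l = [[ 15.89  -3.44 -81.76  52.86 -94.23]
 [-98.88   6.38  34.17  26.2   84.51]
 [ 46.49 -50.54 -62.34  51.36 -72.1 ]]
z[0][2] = -56.22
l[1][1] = 6.38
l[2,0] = 46.49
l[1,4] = 84.51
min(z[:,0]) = -47.72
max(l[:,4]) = 84.51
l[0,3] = 52.86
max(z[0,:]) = 50.21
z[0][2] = -56.22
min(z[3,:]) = -94.06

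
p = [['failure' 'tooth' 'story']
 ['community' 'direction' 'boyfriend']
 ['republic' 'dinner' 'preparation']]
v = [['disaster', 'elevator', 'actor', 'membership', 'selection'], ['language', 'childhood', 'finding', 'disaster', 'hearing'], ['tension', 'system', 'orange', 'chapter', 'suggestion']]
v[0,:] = ['disaster', 'elevator', 'actor', 'membership', 'selection']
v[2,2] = 'orange'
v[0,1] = 'elevator'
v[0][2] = 'actor'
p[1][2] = 'boyfriend'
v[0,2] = 'actor'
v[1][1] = 'childhood'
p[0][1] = 'tooth'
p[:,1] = ['tooth', 'direction', 'dinner']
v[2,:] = ['tension', 'system', 'orange', 'chapter', 'suggestion']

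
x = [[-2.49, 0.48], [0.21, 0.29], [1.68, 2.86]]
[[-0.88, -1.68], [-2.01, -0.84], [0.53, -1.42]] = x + [[1.61, -2.16],[-2.22, -1.13],[-1.15, -4.28]]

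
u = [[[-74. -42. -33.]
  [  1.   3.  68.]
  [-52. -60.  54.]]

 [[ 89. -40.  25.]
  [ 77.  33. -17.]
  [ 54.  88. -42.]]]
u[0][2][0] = -52.0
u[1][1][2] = -17.0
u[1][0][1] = -40.0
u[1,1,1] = 33.0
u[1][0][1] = -40.0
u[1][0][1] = -40.0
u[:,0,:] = [[-74.0, -42.0, -33.0], [89.0, -40.0, 25.0]]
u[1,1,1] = 33.0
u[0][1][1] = 3.0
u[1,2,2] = -42.0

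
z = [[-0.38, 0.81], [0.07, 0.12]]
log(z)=[[(-0.85+2.71j), -0.93-3.69j], [(-0.08-0.32j), -1.43+0.43j]]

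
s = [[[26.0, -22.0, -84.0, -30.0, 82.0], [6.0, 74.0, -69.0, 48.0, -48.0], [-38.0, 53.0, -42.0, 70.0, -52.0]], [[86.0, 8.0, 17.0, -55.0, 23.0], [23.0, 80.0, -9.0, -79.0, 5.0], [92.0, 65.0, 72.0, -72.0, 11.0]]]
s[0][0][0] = 26.0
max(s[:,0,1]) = 8.0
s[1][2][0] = 92.0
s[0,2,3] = 70.0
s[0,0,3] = -30.0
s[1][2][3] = -72.0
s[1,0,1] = 8.0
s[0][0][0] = 26.0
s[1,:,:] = [[86.0, 8.0, 17.0, -55.0, 23.0], [23.0, 80.0, -9.0, -79.0, 5.0], [92.0, 65.0, 72.0, -72.0, 11.0]]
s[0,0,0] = 26.0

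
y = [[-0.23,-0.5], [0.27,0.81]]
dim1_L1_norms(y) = [0.73, 1.08]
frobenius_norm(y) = 1.02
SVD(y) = [[-0.54, 0.84], [0.84, 0.54]] @ diag([1.0145655874214865, 0.050563512734922066]) @ [[0.35, 0.94], [-0.94, 0.35]]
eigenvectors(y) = [[-0.96, 0.49], [0.29, -0.87]]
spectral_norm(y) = 1.01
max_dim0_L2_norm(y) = 0.95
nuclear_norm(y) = 1.07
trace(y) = 0.58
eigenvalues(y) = [-0.08, 0.66]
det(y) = -0.05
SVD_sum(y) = [[-0.19,-0.51], [0.30,0.80]] + [[-0.04,0.01], [-0.03,0.01]]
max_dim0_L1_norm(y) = 1.31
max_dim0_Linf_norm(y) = 0.81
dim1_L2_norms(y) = [0.55, 0.85]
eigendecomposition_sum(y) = [[-0.09, -0.05], [0.03, 0.02]] + [[-0.14, -0.45], [0.24, 0.79]]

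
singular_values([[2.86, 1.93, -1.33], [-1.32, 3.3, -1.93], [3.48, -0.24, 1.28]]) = [4.83, 4.47, 0.74]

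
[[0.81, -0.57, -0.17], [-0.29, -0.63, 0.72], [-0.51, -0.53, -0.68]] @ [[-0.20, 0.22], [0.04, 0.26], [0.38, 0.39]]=[[-0.25, -0.04], [0.31, 0.05], [-0.18, -0.52]]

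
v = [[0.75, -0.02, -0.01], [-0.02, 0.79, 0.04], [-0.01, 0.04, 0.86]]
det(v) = 0.51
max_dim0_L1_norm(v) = 0.91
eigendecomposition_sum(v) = [[0.02,-0.05,-0.11], [-0.05,0.16,0.34], [-0.11,0.34,0.71]] + [[0.60, 0.28, -0.05], [0.28, 0.13, -0.02], [-0.05, -0.02, 0.00]] + [[0.13, -0.25, 0.14],[-0.25, 0.5, -0.27],[0.14, -0.27, 0.15]]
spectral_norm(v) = 0.88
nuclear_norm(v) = 2.40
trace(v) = 2.40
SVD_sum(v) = [[0.02, -0.05, -0.11], [-0.05, 0.16, 0.34], [-0.11, 0.34, 0.71]] + [[0.13, -0.25, 0.14], [-0.25, 0.50, -0.27], [0.14, -0.27, 0.15]] + [[0.60,0.28,-0.05], [0.28,0.13,-0.02], [-0.05,-0.02,0.00]]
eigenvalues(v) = [0.88, 0.74, 0.78]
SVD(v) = [[-0.13, -0.41, -0.9], [0.43, 0.80, -0.43], [0.90, -0.44, 0.07]] @ diag([0.8804957776588012, 0.778199938531257, 0.7413042838099416]) @ [[-0.13, 0.43, 0.90], [-0.41, 0.80, -0.44], [-0.90, -0.43, 0.07]]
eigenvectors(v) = [[-0.13, 0.90, 0.41], [0.43, 0.43, -0.80], [0.90, -0.07, 0.44]]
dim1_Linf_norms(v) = [0.75, 0.79, 0.86]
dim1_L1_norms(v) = [0.78, 0.85, 0.91]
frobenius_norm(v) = 1.39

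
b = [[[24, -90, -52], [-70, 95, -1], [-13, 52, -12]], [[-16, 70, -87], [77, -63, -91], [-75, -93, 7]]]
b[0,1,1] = 95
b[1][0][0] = -16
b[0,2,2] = -12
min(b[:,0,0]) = -16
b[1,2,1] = -93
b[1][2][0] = -75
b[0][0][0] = 24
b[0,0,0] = 24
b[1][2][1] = -93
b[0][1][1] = 95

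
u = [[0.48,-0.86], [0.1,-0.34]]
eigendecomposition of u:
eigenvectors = [[0.99, 0.78], [0.14, 0.63]]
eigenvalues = [0.36, -0.22]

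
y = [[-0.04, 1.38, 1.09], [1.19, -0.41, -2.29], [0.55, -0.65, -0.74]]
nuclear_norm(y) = 4.58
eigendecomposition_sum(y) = [[-0.64, 0.78, 1.32], [0.83, -1.02, -1.71], [0.47, -0.58, -0.97]] + [[0.49,0.76,-0.67],  [0.38,0.58,-0.52],  [0.01,0.02,-0.02]] + [[0.11, -0.16, 0.44], [-0.02, 0.02, -0.06], [0.06, -0.09, 0.25]]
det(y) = -1.07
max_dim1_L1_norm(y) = 3.89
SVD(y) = [[-0.47,-0.83,0.31], [0.81,-0.54,-0.22], [0.35,0.15,0.93]] @ diag([3.121345509763443, 1.168634433722329, 0.29410163039004067]) @ [[0.38, -0.39, -0.84],[-0.45, -0.87, 0.2],[0.81, -0.31, 0.50]]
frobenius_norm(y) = 3.35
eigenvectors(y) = [[0.56, -0.79, 0.86],[-0.72, -0.61, -0.12],[-0.41, -0.02, 0.49]]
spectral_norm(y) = 3.12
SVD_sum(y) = [[-0.55, 0.57, 1.23],  [0.95, -0.98, -2.13],  [0.41, -0.42, -0.91]] + [[0.44,0.84,-0.19],  [0.29,0.55,-0.12],  [-0.08,-0.15,0.03]] + [[0.07, -0.03, 0.05],[-0.05, 0.02, -0.03],[0.22, -0.08, 0.14]]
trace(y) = -1.19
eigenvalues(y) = [-2.63, 1.05, 0.39]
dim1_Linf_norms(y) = [1.38, 2.29, 0.74]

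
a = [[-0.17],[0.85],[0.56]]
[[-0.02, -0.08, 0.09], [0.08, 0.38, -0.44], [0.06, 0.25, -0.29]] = a @ [[0.10, 0.45, -0.52]]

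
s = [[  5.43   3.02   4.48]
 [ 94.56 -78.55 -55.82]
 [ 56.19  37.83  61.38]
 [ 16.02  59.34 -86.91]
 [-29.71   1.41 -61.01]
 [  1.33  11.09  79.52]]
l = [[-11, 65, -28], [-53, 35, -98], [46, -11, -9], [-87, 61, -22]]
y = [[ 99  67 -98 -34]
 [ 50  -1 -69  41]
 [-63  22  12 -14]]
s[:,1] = [3.02, -78.55, 37.83, 59.34, 1.41, 11.09]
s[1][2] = -55.82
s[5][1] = 11.09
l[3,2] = -22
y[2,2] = 12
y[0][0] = 99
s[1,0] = 94.56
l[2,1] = -11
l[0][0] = -11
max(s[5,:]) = 79.52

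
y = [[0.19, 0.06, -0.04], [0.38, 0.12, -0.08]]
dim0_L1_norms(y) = [0.57, 0.18, 0.12]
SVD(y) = [[-0.45, -0.89], [-0.89, 0.45]] @ diag([0.45442271070007056, 1.0150923281936977e-17]) @ [[-0.93,-0.3,0.2], [-0.3,0.95,-0.01]]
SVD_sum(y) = [[0.19,0.06,-0.04], [0.38,0.12,-0.08]] + [[0.00, -0.0, 0.00],  [-0.0, 0.00, -0.0]]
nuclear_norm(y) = 0.45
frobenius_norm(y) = 0.45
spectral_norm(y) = 0.45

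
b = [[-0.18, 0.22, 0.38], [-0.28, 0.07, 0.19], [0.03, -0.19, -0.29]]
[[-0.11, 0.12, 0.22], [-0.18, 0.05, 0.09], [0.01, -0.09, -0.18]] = b@[[0.71,-0.11,0.12], [-0.11,0.68,-0.13], [0.12,-0.13,0.72]]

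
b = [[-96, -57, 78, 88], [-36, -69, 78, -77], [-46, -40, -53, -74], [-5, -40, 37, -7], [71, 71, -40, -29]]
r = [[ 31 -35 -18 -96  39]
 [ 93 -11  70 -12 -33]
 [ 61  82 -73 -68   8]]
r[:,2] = [-18, 70, -73]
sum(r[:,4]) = 14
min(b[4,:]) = -40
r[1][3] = -12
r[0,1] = -35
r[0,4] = 39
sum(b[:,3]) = -99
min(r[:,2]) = -73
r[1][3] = -12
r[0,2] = -18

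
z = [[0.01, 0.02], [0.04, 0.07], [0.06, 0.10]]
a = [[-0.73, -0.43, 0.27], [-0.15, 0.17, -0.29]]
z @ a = [[-0.01, -0.00, -0.00], [-0.04, -0.01, -0.01], [-0.06, -0.01, -0.01]]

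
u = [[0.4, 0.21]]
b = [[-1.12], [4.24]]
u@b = [[0.44]]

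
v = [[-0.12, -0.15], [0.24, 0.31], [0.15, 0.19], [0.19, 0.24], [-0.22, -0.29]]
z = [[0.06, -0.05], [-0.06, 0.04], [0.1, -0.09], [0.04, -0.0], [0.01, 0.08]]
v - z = [[-0.18,-0.1], [0.3,0.27], [0.05,0.28], [0.15,0.24], [-0.23,-0.37]]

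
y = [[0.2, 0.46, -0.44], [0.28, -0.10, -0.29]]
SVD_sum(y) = [[0.27,0.36,-0.48],[0.11,0.15,-0.2]] + [[-0.07, 0.10, 0.04], [0.17, -0.25, -0.09]]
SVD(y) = [[-0.92, -0.38],[-0.38, 0.92]] @ diag([0.7089174276466216, 0.3393170799987779]) @ [[-0.41, -0.54, 0.73], [0.53, -0.79, -0.29]]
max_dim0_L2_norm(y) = 0.53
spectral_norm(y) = 0.71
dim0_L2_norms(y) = [0.34, 0.47, 0.53]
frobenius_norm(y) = 0.79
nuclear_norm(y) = 1.05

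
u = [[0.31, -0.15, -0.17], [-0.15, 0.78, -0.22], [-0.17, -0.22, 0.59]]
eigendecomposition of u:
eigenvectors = [[-0.80, -0.59, 0.06], [-0.35, 0.39, -0.85], [-0.48, 0.7, 0.52]]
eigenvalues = [0.14, 0.61, 0.93]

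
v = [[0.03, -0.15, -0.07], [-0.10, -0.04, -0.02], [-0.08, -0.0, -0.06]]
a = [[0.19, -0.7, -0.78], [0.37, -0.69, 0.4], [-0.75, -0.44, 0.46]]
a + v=[[0.22, -0.85, -0.85],[0.27, -0.73, 0.38],[-0.83, -0.44, 0.40]]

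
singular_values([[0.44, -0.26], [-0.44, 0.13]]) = [0.68, 0.08]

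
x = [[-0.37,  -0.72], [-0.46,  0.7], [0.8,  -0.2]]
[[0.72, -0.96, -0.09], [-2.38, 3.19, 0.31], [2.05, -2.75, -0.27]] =x @ [[2.05,-2.75,-0.27], [-2.05,2.75,0.27]]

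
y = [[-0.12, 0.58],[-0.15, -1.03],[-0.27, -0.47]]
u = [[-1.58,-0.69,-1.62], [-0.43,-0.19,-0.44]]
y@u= [[-0.06,  -0.03,  -0.06], [0.68,  0.30,  0.70], [0.63,  0.28,  0.64]]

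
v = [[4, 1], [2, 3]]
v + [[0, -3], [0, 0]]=[[4, -2], [2, 3]]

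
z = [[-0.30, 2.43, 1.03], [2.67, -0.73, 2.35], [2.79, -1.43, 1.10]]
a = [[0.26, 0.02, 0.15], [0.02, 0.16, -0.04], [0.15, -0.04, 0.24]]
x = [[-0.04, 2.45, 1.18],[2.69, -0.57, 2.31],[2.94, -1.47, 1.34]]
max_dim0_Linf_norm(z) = 2.79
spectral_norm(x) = 4.96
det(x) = 5.01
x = z + a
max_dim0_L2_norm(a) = 0.3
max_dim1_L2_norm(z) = 3.63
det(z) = 6.19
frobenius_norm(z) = 5.59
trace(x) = 0.73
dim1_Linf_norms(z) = [2.43, 2.67, 2.79]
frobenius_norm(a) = 0.45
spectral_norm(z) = 4.85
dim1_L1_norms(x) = [3.67, 5.57, 5.75]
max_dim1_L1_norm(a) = 0.43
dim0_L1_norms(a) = [0.43, 0.22, 0.43]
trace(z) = 0.07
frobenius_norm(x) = 5.74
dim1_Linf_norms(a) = [0.26, 0.16, 0.24]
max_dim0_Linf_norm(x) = 2.94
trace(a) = 0.66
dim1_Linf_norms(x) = [2.45, 2.69, 2.94]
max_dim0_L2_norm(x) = 3.99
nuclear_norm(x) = 8.17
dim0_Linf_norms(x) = [2.94, 2.45, 2.31]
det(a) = 0.01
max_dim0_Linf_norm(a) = 0.26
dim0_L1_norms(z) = [5.76, 4.59, 4.48]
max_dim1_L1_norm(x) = 5.75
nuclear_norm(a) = 0.66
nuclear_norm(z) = 8.06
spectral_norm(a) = 0.40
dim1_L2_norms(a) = [0.3, 0.17, 0.29]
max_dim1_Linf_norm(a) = 0.26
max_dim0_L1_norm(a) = 0.43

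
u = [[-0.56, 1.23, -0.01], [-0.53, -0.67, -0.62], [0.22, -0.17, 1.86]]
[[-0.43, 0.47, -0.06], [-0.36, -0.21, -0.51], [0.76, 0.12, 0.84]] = u @ [[0.46,-0.14,0.34], [-0.14,0.32,0.11], [0.34,0.11,0.42]]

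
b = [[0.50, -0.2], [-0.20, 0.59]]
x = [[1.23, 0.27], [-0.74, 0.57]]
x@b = [[0.56, -0.09], [-0.48, 0.48]]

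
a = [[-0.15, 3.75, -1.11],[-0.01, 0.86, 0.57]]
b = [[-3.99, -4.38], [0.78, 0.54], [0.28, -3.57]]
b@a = [[0.64, -18.73, 1.93],  [-0.12, 3.39, -0.56],  [-0.01, -2.02, -2.35]]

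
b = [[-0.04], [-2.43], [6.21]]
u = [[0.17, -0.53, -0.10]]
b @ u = [[-0.01,0.02,0.00], [-0.41,1.29,0.24], [1.06,-3.29,-0.62]]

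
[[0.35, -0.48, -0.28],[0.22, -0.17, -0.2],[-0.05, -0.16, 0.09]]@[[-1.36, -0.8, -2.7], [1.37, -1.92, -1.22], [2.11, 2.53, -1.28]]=[[-1.72, -0.07, -0.00], [-0.95, -0.36, -0.13], [0.04, 0.57, 0.22]]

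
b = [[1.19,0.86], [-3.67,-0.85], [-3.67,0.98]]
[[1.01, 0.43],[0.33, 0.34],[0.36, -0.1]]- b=[[-0.18,  -0.43], [4.0,  1.19], [4.03,  -1.08]]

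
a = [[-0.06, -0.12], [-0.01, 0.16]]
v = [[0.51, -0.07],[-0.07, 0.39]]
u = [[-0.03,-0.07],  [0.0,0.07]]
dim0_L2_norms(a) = [0.06, 0.2]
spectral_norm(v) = 0.54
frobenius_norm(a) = 0.21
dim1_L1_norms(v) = [0.58, 0.46]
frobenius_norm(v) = 0.65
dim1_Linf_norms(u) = [0.07, 0.07]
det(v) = 0.19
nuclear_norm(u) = 0.12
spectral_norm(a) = 0.20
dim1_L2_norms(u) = [0.08, 0.07]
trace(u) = 0.04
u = v @ a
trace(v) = 0.90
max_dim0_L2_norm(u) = 0.1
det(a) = -0.01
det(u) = -0.00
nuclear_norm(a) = 0.26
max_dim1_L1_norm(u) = 0.1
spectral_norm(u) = 0.10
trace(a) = 0.10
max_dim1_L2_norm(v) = 0.51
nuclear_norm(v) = 0.90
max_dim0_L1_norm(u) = 0.14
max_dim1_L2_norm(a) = 0.16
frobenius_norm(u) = 0.10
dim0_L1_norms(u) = [0.03, 0.14]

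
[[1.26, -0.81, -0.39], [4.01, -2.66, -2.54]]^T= [[1.26, 4.01], [-0.81, -2.66], [-0.39, -2.54]]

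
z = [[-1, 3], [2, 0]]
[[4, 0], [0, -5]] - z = [[5, -3], [-2, -5]]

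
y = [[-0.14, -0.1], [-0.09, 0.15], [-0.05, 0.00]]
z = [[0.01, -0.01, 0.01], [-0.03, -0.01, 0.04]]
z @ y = [[-0.0, -0.0], [0.00, 0.0]]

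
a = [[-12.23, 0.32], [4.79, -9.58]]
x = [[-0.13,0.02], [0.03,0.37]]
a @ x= [[1.60, -0.13], [-0.91, -3.45]]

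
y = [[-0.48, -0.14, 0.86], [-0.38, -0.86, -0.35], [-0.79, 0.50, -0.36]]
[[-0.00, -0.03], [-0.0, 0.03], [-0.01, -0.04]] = y @ [[0.01,0.04],  [0.00,-0.04],  [-0.00,-0.02]]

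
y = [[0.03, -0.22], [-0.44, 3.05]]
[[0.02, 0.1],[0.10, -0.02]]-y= [[-0.01, 0.32], [0.54, -3.07]]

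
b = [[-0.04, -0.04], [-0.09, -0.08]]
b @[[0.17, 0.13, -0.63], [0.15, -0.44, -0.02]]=[[-0.01, 0.01, 0.03],[-0.03, 0.02, 0.06]]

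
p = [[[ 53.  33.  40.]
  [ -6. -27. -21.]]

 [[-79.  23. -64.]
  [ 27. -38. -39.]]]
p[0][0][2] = 40.0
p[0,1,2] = -21.0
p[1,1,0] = 27.0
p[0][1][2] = -21.0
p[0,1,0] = -6.0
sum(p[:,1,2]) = -60.0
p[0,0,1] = 33.0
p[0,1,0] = -6.0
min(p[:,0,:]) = -79.0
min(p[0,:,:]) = -27.0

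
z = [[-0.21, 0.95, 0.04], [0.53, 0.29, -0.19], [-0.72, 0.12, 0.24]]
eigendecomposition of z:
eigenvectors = [[0.56, 0.69, 0.32], [0.66, -0.28, 0.03], [-0.5, 0.66, 0.95]]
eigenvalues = [0.88, -0.56, -0.0]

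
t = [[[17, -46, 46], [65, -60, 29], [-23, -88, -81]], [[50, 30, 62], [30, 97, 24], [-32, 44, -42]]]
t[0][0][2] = 46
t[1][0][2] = 62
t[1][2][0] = -32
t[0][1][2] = 29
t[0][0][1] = -46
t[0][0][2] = 46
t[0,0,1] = -46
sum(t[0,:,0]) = 59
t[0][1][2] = 29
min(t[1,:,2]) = -42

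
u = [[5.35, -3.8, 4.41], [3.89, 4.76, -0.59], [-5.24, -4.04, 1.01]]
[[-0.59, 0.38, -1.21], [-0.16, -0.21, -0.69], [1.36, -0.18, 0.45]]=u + [[-5.94,4.18,-5.62], [-4.05,-4.97,-0.1], [6.60,3.86,-0.56]]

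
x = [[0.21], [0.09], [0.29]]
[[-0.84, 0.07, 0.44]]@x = [[-0.04]]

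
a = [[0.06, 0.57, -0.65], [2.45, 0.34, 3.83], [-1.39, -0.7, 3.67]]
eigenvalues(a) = [(-1.01+0j), (2.54+0.75j), (2.54-0.75j)]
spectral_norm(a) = 5.43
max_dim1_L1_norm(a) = 6.62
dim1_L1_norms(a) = [1.28, 6.62, 5.76]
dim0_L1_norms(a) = [3.9, 1.61, 8.15]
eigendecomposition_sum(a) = [[(-0.69+0j), 0.17-0.00j, -0.24+0.00j], [1.29-0.00j, -0.32+0.00j, (0.44-0j)], [-0.01+0.00j, 0.00-0.00j, -0.00+0.00j]] + [[(0.38+0.21j), (0.2+0.11j), (-0.21-0.38j)],[(0.58+4j), 0.33+2.11j, 1.70-3.73j],[-0.69+2.28j, (-0.35+1.21j), 1.84-1.57j]] + [[0.38-0.21j, (0.2-0.11j), -0.21+0.38j], [0.58-4.00j, 0.33-2.11j, (1.7+3.73j)], [-0.69-2.28j, (-0.35-1.21j), (1.84+1.57j)]]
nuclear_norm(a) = 8.68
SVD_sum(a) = [[-0.12, 0.03, -0.64], [0.8, -0.19, 4.13], [0.64, -0.15, 3.3]] + [[0.31, 0.10, -0.06], [1.65, 0.52, -0.30], [-2.01, -0.63, 0.36]] + [[-0.13, 0.44, 0.05], [-0.0, 0.01, 0.0], [-0.02, 0.08, 0.01]]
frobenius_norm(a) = 6.12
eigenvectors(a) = [[-0.47+0.00j, (0.06-0.07j), (0.06+0.07j)], [(0.88+0j), 0.86+0.00j, (0.86-0j)], [(-0.01+0j), (0.46+0.21j), (0.46-0.21j)]]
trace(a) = 4.07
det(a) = -7.12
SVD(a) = [[0.12, 0.12, 0.99], [-0.78, 0.63, 0.02], [-0.62, -0.77, 0.17]] @ diag([5.427186640592281, 2.7843982768849216, 0.4709261129486769]) @ [[-0.19, 0.04, -0.98], [0.94, 0.29, -0.17], [-0.28, 0.95, 0.10]]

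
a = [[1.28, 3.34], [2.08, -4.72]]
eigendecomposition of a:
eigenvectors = [[0.96, -0.43], [0.29, 0.9]]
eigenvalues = [2.27, -5.71]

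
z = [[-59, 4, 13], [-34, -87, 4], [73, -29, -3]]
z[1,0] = -34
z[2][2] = -3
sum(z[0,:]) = -42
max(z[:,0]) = 73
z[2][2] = -3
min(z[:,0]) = -59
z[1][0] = -34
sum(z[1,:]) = -117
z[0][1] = 4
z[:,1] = [4, -87, -29]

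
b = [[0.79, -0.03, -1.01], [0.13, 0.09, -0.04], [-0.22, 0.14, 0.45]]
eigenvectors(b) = [[-0.95, -0.60, 0.74],  [-0.13, 0.63, 0.56],  [0.29, -0.49, 0.39]]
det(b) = -0.00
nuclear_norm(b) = 1.58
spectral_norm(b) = 1.38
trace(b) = 1.33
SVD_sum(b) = [[0.77, -0.07, -1.03], [0.06, -0.01, -0.08], [-0.3, 0.03, 0.40]] + [[0.03, 0.04, 0.02], [0.07, 0.1, 0.04], [0.08, 0.11, 0.05]] + [[-0.00, 0.0, -0.0], [0.00, -0.00, 0.0], [-0.0, 0.0, -0.0]]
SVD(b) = [[-0.93,-0.24,0.28], [-0.08,-0.63,-0.77], [0.36,-0.74,0.57]] @ diag([1.3794085618880512, 0.1985675578078683, 0.001715918459078834]) @ [[-0.60, 0.05, 0.80], [-0.53, -0.77, -0.35], [-0.60, 0.63, -0.49]]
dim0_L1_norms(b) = [1.14, 0.26, 1.5]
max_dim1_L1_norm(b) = 1.83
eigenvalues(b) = [1.1, -0.0, 0.23]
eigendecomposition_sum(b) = [[0.76, -0.19, -1.17], [0.11, -0.03, -0.17], [-0.24, 0.06, 0.36]] + [[-0.00, 0.00, -0.00], [0.00, -0.0, 0.0], [-0.00, 0.0, -0.00]] + [[0.03, 0.15, 0.17], [0.02, 0.12, 0.13], [0.02, 0.08, 0.09]]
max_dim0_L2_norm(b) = 1.11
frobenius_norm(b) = 1.39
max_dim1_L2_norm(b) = 1.28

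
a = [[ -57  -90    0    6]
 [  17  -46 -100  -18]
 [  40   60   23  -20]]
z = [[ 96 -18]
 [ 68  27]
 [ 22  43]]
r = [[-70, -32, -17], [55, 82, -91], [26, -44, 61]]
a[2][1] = 60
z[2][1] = 43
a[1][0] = 17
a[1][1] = -46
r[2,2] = 61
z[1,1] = 27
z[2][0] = 22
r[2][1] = -44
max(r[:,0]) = 55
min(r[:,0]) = -70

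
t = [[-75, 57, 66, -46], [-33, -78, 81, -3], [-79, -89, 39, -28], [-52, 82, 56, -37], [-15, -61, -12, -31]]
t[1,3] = -3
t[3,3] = -37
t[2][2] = 39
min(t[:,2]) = -12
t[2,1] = -89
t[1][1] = -78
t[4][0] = -15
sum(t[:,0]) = -254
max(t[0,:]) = 66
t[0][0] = -75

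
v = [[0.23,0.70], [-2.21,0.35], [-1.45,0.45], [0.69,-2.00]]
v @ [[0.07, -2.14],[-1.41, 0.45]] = [[-0.97, -0.18],  [-0.65, 4.89],  [-0.74, 3.31],  [2.87, -2.38]]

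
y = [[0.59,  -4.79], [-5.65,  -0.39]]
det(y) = -27.294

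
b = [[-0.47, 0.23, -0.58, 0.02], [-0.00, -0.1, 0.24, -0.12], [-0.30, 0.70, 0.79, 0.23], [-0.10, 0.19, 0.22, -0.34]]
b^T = [[-0.47, -0.0, -0.30, -0.10], [0.23, -0.10, 0.7, 0.19], [-0.58, 0.24, 0.79, 0.22], [0.02, -0.12, 0.23, -0.34]]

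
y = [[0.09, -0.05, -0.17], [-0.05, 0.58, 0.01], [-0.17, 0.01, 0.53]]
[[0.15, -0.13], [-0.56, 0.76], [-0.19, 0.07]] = y@[[1.36, -1.29], [-0.85, 1.20], [0.10, -0.30]]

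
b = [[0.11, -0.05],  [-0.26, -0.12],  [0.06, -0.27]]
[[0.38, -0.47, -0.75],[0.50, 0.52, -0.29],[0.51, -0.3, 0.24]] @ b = [[0.12, 0.24], [-0.10, -0.01], [0.15, -0.05]]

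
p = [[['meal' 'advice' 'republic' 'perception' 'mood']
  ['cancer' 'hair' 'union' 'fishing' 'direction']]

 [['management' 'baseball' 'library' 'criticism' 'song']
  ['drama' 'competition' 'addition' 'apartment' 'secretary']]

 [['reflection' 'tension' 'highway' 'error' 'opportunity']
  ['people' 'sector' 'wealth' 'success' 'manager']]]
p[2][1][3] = 'success'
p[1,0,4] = 'song'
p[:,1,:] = [['cancer', 'hair', 'union', 'fishing', 'direction'], ['drama', 'competition', 'addition', 'apartment', 'secretary'], ['people', 'sector', 'wealth', 'success', 'manager']]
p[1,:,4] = ['song', 'secretary']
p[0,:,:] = [['meal', 'advice', 'republic', 'perception', 'mood'], ['cancer', 'hair', 'union', 'fishing', 'direction']]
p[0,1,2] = 'union'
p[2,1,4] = 'manager'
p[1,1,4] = 'secretary'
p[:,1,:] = [['cancer', 'hair', 'union', 'fishing', 'direction'], ['drama', 'competition', 'addition', 'apartment', 'secretary'], ['people', 'sector', 'wealth', 'success', 'manager']]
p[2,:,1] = ['tension', 'sector']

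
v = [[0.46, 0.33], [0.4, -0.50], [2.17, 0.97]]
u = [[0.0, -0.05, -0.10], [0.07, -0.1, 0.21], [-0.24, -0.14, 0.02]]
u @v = [[-0.24, -0.07], [0.45, 0.28], [-0.12, 0.01]]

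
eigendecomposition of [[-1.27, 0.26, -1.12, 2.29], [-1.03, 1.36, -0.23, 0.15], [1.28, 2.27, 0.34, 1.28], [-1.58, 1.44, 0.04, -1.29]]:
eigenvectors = [[(0.69+0j), (0.69-0j), -0.13+0.00j, (-0.31+0j)], [(0.2+0.1j), 0.20-0.10j, 0.29+0.00j, -0.12+0.00j], [(-0.05-0.58j), (-0.05+0.58j), 0.91+0.00j, (0.9+0j)], [(0.02+0.37j), (0.02-0.37j), (0.26+0j), (0.28+0j)]]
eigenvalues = [(-1.06+2.2j), (-1.06-2.2j), (1.25+0j), (0.01+0j)]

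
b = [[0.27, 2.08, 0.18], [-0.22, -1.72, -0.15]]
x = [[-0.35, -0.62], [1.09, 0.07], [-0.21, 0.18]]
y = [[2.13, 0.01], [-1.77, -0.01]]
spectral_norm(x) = 1.19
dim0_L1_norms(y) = [3.9, 0.02]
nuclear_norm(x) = 1.79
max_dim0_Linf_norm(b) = 2.08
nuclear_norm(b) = 2.73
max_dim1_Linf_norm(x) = 1.09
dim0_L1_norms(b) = [0.49, 3.8, 0.33]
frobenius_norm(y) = 2.77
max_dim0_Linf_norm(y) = 2.13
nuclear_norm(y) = 2.77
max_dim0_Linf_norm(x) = 1.09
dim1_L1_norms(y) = [2.14, 1.78]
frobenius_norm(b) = 2.73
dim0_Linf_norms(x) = [1.09, 0.62]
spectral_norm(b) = 2.73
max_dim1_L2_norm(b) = 2.11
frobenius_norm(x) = 1.33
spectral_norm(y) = 2.77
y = b @ x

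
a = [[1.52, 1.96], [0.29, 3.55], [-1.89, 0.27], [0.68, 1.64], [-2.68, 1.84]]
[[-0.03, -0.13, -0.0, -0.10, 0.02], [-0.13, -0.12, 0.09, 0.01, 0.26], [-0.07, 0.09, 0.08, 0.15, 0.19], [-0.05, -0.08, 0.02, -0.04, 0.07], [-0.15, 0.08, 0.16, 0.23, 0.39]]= a@[[0.03, -0.05, -0.04, -0.08, -0.09], [-0.04, -0.03, 0.03, 0.01, 0.08]]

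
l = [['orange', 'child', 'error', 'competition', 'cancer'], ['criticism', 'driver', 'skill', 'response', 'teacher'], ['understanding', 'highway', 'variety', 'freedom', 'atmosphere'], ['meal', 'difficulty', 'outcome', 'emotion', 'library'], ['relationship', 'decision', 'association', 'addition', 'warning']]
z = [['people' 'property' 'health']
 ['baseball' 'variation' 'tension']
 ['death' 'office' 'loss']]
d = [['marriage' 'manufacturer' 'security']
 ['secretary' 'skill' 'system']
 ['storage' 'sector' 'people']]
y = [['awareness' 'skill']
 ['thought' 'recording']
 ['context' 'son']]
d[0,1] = 'manufacturer'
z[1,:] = ['baseball', 'variation', 'tension']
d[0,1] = 'manufacturer'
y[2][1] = 'son'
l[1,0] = 'criticism'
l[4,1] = 'decision'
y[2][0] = 'context'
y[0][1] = 'skill'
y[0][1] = 'skill'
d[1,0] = 'secretary'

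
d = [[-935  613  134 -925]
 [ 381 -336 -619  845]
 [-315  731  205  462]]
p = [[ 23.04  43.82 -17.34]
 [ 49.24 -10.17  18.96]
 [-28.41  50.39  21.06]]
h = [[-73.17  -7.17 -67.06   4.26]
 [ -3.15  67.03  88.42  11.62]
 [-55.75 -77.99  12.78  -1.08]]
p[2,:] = [-28.41, 50.39, 21.06]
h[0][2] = -67.06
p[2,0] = -28.41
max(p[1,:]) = 49.24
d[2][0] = -315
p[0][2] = -17.34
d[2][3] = 462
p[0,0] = 23.04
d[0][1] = 613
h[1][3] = 11.62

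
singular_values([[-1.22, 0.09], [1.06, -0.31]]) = [1.64, 0.17]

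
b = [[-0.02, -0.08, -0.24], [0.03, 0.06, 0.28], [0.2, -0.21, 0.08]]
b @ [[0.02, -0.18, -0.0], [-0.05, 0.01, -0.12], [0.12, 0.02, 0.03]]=[[-0.03, -0.0, 0.00], [0.03, 0.0, 0.0], [0.02, -0.04, 0.03]]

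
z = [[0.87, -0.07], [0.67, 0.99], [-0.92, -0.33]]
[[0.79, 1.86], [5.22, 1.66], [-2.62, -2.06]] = z@[[1.26,2.16], [4.42,0.21]]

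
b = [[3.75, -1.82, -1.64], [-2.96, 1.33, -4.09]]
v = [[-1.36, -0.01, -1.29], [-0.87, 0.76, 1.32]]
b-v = [[5.11, -1.81, -0.35],[-2.09, 0.57, -5.41]]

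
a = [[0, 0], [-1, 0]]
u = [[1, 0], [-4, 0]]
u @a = [[0, 0], [0, 0]]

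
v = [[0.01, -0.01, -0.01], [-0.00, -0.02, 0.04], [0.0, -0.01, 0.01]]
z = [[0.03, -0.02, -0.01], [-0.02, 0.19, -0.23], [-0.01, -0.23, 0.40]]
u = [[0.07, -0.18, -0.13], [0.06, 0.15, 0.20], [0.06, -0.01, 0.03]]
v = u @ z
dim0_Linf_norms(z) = [0.03, 0.23, 0.4]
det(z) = 0.00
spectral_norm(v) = 0.05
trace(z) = 0.62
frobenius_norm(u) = 0.35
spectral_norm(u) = 0.33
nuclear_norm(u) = 0.46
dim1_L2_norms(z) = [0.04, 0.3, 0.46]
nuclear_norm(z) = 0.62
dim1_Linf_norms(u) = [0.18, 0.2, 0.06]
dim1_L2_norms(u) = [0.23, 0.26, 0.07]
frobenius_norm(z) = 0.55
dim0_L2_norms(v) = [0.01, 0.02, 0.04]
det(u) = -0.00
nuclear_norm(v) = 0.07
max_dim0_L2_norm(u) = 0.24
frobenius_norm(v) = 0.05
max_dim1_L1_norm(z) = 0.64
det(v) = 0.00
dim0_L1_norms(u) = [0.19, 0.34, 0.36]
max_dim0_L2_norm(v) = 0.04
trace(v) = 0.00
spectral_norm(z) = 0.55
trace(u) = 0.25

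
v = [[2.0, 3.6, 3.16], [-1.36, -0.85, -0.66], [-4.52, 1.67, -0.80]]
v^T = [[2.0, -1.36, -4.52],[3.60, -0.85, 1.67],[3.16, -0.66, -0.80]]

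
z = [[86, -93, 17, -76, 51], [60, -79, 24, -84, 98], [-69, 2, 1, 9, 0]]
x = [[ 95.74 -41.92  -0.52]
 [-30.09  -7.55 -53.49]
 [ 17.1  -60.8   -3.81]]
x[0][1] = -41.92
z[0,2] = 17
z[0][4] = 51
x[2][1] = -60.8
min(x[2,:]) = -60.8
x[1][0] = -30.09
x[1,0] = -30.09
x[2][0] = 17.1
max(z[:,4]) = 98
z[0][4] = 51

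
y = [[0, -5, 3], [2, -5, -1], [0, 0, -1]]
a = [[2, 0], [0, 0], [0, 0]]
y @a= [[0, 0], [4, 0], [0, 0]]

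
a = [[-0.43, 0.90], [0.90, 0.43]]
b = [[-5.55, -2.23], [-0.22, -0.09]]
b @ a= [[0.38,-5.95],[0.01,-0.24]]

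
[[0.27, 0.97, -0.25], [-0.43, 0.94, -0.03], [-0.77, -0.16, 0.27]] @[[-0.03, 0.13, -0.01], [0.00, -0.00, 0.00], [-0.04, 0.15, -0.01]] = [[0.00,-0.0,-0.0], [0.01,-0.06,0.0], [0.01,-0.06,0.00]]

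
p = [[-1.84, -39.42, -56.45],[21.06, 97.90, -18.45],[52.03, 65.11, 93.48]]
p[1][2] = -18.45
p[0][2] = -56.45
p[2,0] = 52.03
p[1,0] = 21.06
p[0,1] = -39.42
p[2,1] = 65.11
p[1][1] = 97.9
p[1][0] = 21.06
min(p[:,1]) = -39.42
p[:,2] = [-56.45, -18.45, 93.48]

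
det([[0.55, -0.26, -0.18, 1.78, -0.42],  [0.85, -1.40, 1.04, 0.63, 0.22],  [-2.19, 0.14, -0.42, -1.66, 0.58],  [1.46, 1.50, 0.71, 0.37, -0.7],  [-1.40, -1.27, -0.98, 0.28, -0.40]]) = -4.227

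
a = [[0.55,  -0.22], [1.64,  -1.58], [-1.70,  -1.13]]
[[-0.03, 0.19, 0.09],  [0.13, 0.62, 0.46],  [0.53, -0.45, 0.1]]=a @[[-0.15,0.31,0.08], [-0.24,-0.07,-0.21]]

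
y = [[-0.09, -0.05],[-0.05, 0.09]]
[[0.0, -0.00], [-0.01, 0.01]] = y @[[0.04, -0.03], [-0.12, 0.06]]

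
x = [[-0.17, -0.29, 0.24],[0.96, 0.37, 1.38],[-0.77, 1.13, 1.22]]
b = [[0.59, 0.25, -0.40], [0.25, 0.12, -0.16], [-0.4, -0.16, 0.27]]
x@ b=[[-0.27,-0.12,0.18], [0.11,0.06,-0.07], [-0.66,-0.25,0.46]]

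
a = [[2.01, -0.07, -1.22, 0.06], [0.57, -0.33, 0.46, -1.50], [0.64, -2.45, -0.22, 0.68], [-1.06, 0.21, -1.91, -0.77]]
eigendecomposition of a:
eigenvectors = [[(0.91+0j), -0.18-0.20j, -0.18+0.20j, 0.13+0.00j], [(0.31+0j), 0.16+0.42j, (0.16-0.42j), 0.52+0.00j], [(-0.14+0j), (-0.63+0j), (-0.63-0j), (0.42+0j)], [(-0.22+0j), 0.33-0.47j, 0.33+0.47j, (0.73+0j)]]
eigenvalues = [(2.16+0j), (0.22+2.33j), (0.22-2.33j), (-1.91+0j)]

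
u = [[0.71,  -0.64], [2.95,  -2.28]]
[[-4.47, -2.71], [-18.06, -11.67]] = u@[[-5.07,-4.8], [1.36,-1.09]]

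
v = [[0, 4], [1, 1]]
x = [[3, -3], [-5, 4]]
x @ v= [[-3, 9], [4, -16]]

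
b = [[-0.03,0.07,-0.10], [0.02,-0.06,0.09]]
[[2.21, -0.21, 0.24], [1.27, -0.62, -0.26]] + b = [[2.18, -0.14, 0.14], [1.29, -0.68, -0.17]]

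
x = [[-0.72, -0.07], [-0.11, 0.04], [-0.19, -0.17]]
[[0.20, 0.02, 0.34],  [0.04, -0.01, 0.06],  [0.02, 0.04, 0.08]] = x @ [[-0.30, -0.00, -0.48], [0.2, -0.22, 0.06]]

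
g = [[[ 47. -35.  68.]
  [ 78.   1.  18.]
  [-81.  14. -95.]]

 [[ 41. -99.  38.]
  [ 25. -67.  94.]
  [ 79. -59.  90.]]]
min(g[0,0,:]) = -35.0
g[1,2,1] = -59.0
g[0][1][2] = 18.0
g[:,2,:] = [[-81.0, 14.0, -95.0], [79.0, -59.0, 90.0]]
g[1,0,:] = [41.0, -99.0, 38.0]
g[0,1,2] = 18.0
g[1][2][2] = 90.0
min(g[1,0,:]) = -99.0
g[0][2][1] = 14.0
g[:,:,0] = [[47.0, 78.0, -81.0], [41.0, 25.0, 79.0]]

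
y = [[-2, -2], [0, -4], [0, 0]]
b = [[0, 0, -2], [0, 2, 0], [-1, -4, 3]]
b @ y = [[0, 0], [0, -8], [2, 18]]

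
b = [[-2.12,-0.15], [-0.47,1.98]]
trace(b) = -0.14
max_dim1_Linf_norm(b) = 2.12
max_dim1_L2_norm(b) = 2.13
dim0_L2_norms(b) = [2.17, 1.99]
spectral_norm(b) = 2.25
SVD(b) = [[-0.79,-0.61], [-0.61,0.79]] @ diag([2.247949029841883, 1.8986640459104234]) @ [[0.88, -0.48], [0.48, 0.88]]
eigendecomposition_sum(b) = [[-2.13, -0.08], [-0.24, -0.01]] + [[0.01, -0.07], [-0.23, 1.99]]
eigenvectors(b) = [[-0.99, 0.04], [-0.11, -1.0]]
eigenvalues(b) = [-2.14, 2.0]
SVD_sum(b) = [[-1.56,0.86], [-1.2,0.66]] + [[-0.56, -1.01], [0.73, 1.32]]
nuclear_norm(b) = 4.15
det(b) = -4.27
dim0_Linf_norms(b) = [2.12, 1.98]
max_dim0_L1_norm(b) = 2.59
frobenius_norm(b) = 2.94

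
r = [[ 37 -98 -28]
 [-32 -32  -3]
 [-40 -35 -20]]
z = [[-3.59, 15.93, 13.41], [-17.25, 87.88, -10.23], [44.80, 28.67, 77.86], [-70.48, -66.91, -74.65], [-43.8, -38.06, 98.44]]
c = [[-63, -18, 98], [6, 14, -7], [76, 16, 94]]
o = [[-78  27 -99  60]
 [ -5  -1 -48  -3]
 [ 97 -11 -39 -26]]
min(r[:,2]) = -28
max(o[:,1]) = 27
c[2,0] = 76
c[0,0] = -63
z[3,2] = -74.65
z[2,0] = 44.8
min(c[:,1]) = -18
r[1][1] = -32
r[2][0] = -40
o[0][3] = 60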